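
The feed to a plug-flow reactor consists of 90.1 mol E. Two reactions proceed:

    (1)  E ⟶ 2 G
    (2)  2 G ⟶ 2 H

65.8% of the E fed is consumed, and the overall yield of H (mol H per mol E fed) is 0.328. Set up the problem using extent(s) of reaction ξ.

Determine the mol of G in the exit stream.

89 mol

Conversion of E: E consumed = 1ξ₁ = 0.658 × 90.1 → ξ₁ = 59.29 mol.
Yield of H: 2ξ₂ / 90.1 = 0.328 → ξ₂ = 14.78 mol.
Outlet amounts (n = n₀ + Σ ν·ξ):
  E: 90.1 − 1(59.29) = 30.81
  G: 0 + 2(59.29) − 2(14.78) = 89.02
  H: 0 + 2(14.78) = 29.55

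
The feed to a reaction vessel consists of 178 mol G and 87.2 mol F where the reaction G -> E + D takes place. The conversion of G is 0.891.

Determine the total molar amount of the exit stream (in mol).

G reacted = 0.891 × 178 = 158.6 mol; ν_G = −1, so ξ = 158.6/1 = 158.6 mol.
Outlet amounts (n = n₀ + ν ξ):
  G: 178 − 1(158.6) = 19.4
  E: 0 + 1(158.6) = 158.6
  D: 0 + 1(158.6) = 158.6
  F: 87.2 (inert)
Total out = 19.4 + 158.6 + 158.6 + 87.2 = 423.8 mol.

424 mol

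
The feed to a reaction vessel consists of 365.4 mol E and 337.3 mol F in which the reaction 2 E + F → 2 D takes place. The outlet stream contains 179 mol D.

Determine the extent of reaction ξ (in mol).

ξ = 89.5 mol

For D: n = n₀ + 2ξ → 179 = 0 + 2ξ, giving ξ = 89.5 mol.
Outlet amounts (n = n₀ + ν ξ):
  E: 365.4 − 2(89.5) = 186.4
  F: 337.3 − 1(89.5) = 247.8
  D: 0 + 2(89.5) = 179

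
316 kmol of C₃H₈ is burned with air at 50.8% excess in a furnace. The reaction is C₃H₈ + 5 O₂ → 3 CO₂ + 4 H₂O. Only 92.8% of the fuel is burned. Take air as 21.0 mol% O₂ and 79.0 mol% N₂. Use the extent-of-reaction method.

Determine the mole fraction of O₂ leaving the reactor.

0.0767

Stoichiometric O₂ = 5 × 316 = 1580 kmol; O₂ fed = 1580 × 1.508 = 2383 kmol.
N₂ fed = 2383 × 79/21 = 8963 kmol.
Fuel reacted = 0.928 × 316 → ξ = 293.2 kmol.
Outlet (n = n₀ + ν ξ):
  C₃H₈: 316 − 1(293.2) = 22.75
  O₂: 2383 − 5(293.2) = 916.4
  N₂: 8963 (inert)
  CO₂: 0 + 3(293.2) = 879.7
  H₂O: 0 + 4(293.2) = 1173
Total out = 11960 kmol; y_O₂ = 916.4 / 11960 = 0.07665.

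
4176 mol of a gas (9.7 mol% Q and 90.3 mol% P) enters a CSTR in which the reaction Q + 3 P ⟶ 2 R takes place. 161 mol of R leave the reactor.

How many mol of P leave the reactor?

For R: n = n₀ + 2ξ → 161 = 0 + 2ξ, giving ξ = 80.5 mol.
Outlet amounts (n = n₀ + ν ξ):
  Q: 405.1 − 1(80.5) = 324.6
  P: 3771 − 3(80.5) = 3529
  R: 0 + 2(80.5) = 161

3530 mol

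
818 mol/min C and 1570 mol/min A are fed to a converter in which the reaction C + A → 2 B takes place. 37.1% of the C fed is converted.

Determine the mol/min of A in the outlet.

1270 mol/min

C reacted = 0.371 × 818 = 303.5 mol/min; ν_C = −1, so ξ = 303.5/1 = 303.5 mol/min.
Outlet amounts (n = n₀ + ν ξ):
  C: 818 − 1(303.5) = 514.5
  A: 1570 − 1(303.5) = 1267
  B: 0 + 2(303.5) = 607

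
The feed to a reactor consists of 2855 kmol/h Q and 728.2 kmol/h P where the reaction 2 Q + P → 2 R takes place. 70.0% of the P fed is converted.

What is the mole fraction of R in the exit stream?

0.332

P reacted = 0.7 × 728.2 = 509.7 kmol/h; ν_P = −1, so ξ = 509.7/1 = 509.7 kmol/h.
Outlet amounts (n = n₀ + ν ξ):
  Q: 2855 − 2(509.7) = 1836
  P: 728.2 − 1(509.7) = 218.5
  R: 0 + 2(509.7) = 1019
Total out = 3073 kmol/h; y_R = 1019 / 3073 = 0.3317.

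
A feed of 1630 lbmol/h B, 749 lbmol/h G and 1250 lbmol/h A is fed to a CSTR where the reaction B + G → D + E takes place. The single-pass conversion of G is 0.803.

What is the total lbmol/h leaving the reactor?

G reacted = 0.803 × 749 = 601.4 lbmol/h; ν_G = −1, so ξ = 601.4/1 = 601.4 lbmol/h.
Outlet amounts (n = n₀ + ν ξ):
  B: 1630 − 1(601.4) = 1029
  G: 749 − 1(601.4) = 147.6
  D: 0 + 1(601.4) = 601.4
  E: 0 + 1(601.4) = 601.4
  A: 1250 (inert)
Total out = 1029 + 147.6 + 601.4 + 601.4 + 1250 = 3629 lbmol/h.

3630 lbmol/h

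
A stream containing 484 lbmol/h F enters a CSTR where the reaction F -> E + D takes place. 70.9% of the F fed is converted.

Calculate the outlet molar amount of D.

F reacted = 0.709 × 484 = 343.2 lbmol/h; ν_F = −1, so ξ = 343.2/1 = 343.2 lbmol/h.
Outlet amounts (n = n₀ + ν ξ):
  F: 484 − 1(343.2) = 140.8
  E: 0 + 1(343.2) = 343.2
  D: 0 + 1(343.2) = 343.2

343 lbmol/h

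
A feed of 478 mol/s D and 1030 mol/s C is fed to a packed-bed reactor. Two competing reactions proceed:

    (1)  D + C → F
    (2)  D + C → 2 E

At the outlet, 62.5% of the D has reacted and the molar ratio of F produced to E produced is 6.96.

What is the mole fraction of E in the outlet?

0.0326

Conversion of D: D consumed = 0.625 × 478 = 298.8 mol/s = 1ξ₁ + 1ξ₂.
Selectivity: 1ξ₁ / (2ξ₂) = 6.96 → ξ₁ = 13.92 ξ₂.
Substitute: (1·13.92 + 1) ξ₂ = 298.8 → ξ₂ = 20.02 mol/s, ξ₁ = 278.7 mol/s.
Outlet amounts (n = n₀ + Σ ν·ξ):
  D: 478 − 1(278.7) − 1(20.02) = 179.2
  C: 1030 − 1(278.7) − 1(20.02) = 731.2
  F: 0 + 1(278.7) = 278.7
  E: 0 + 2(20.02) = 40.05
Total out = 1229 mol/s; y_E = 40.05 / 1229 = 0.03258.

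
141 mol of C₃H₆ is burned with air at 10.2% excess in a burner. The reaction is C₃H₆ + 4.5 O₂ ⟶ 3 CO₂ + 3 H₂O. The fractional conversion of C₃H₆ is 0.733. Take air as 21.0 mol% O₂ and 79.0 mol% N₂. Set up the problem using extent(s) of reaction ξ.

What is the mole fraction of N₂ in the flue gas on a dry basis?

0.819

Stoichiometric O₂ = 4.5 × 141 = 634.5 mol; O₂ fed = 634.5 × 1.102 = 699.2 mol.
N₂ fed = 699.2 × 79/21 = 2630 mol.
Fuel reacted = 0.733 × 141 → ξ = 103.4 mol.
Outlet (n = n₀ + ν ξ):
  C₃H₆: 141 − 1(103.4) = 37.65
  O₂: 699.2 − 4.5(103.4) = 234.1
  N₂: 2630 (inert)
  CO₂: 0 + 3(103.4) = 310.1
  H₂O: 0 + 3(103.4) = 310.1
Dry total = 3212 mol; y_N₂ (dry) = 2630 / 3212 = 0.8189.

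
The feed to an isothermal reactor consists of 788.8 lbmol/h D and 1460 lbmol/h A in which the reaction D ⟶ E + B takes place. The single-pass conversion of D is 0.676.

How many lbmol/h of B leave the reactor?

D reacted = 0.676 × 788.8 = 533.2 lbmol/h; ν_D = −1, so ξ = 533.2/1 = 533.2 lbmol/h.
Outlet amounts (n = n₀ + ν ξ):
  D: 788.8 − 1(533.2) = 255.6
  E: 0 + 1(533.2) = 533.2
  B: 0 + 1(533.2) = 533.2
  A: 1460 (inert)

533 lbmol/h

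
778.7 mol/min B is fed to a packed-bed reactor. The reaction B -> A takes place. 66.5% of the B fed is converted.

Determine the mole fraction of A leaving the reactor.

0.665

B reacted = 0.665 × 778.7 = 517.8 mol/min; ν_B = −1, so ξ = 517.8/1 = 517.8 mol/min.
Outlet amounts (n = n₀ + ν ξ):
  B: 778.7 − 1(517.8) = 260.9
  A: 0 + 1(517.8) = 517.8
Total out = 778.7 mol/min; y_A = 517.8 / 778.7 = 0.665.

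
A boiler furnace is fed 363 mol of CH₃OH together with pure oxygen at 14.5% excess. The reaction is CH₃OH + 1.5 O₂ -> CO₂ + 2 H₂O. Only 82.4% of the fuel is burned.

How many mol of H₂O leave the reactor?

Stoichiometric O₂ = 1.5 × 363 = 544.5 mol; O₂ fed = 544.5 × 1.145 = 623.5 mol.
Fuel reacted = 0.824 × 363 → ξ = 299.1 mol.
Outlet (n = n₀ + ν ξ):
  CH₃OH: 363 − 1(299.1) = 63.89
  O₂: 623.5 − 1.5(299.1) = 174.8
  CO₂: 0 + 1(299.1) = 299.1
  H₂O: 0 + 2(299.1) = 598.2

598 mol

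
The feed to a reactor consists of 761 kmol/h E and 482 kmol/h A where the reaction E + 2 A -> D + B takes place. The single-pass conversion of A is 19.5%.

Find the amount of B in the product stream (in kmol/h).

47 kmol/h

A reacted = 0.195 × 482 = 93.99 kmol/h; ν_A = −2, so ξ = 93.99/2 = 47 kmol/h.
Outlet amounts (n = n₀ + ν ξ):
  E: 761 − 1(47) = 714
  A: 482 − 2(47) = 388
  D: 0 + 1(47) = 47
  B: 0 + 1(47) = 47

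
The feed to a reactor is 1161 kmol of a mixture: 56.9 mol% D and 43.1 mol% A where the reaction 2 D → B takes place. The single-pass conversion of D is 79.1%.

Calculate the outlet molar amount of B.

D reacted = 0.791 × 660.6 = 522.5 kmol; ν_D = −2, so ξ = 522.5/2 = 261.3 kmol.
Outlet amounts (n = n₀ + ν ξ):
  D: 660.6 − 2(261.3) = 138.1
  B: 0 + 1(261.3) = 261.3
  A: 500.4 (inert)

261 kmol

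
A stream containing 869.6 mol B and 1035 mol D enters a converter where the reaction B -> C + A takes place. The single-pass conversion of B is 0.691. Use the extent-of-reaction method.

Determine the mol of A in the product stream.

B reacted = 0.691 × 869.6 = 600.9 mol; ν_B = −1, so ξ = 600.9/1 = 600.9 mol.
Outlet amounts (n = n₀ + ν ξ):
  B: 869.6 − 1(600.9) = 268.7
  C: 0 + 1(600.9) = 600.9
  A: 0 + 1(600.9) = 600.9
  D: 1035 (inert)

601 mol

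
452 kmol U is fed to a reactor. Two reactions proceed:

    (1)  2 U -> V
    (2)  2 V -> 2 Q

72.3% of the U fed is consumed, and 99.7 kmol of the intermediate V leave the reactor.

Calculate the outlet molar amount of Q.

Conversion of U: U consumed = 2ξ₁ = 0.723 × 452 → ξ₁ = 163.4 kmol.
V balance: n_V = 0 + 1ξ₁ − 2ξ₂ = 99.7 → ξ₂ = (1·163.4 − 99.7)/2 = 31.85 kmol.
Outlet amounts (n = n₀ + Σ ν·ξ):
  U: 452 − 2(163.4) = 125.2
  V: 0 + 1(163.4) − 2(31.85) = 99.7
  Q: 0 + 2(31.85) = 63.7

63.7 kmol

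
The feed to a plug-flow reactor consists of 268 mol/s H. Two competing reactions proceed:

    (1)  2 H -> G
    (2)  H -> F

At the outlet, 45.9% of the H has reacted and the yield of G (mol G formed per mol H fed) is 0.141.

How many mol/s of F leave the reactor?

Yield of G: 1ξ₁ / 268 = 0.141 → ξ₁ = 37.79 mol/s.
Conversion of H: 2ξ₁ + 1ξ₂ = 0.459 × 268 = 123 → ξ₂ = 47.44 mol/s.
Outlet amounts (n = n₀ + Σ ν·ξ):
  H: 268 − 2(37.79) − 1(47.44) = 145
  G: 0 + 1(37.79) = 37.79
  F: 0 + 1(47.44) = 47.44

47.4 mol/s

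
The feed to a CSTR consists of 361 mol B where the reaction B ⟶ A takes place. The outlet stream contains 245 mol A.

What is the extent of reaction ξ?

ξ = 245 mol

For A: n = n₀ + 1ξ → 245 = 0 + 1ξ, giving ξ = 245 mol.
Outlet amounts (n = n₀ + ν ξ):
  B: 361 − 1(245) = 116
  A: 0 + 1(245) = 245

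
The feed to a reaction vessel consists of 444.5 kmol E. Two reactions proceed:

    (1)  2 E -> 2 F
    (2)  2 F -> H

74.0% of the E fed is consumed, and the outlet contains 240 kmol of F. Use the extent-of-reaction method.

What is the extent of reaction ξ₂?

Conversion of E: E consumed = 2ξ₁ = 0.74 × 444.5 → ξ₁ = 164.5 kmol.
F balance: n_F = 0 + 2ξ₁ − 2ξ₂ = 240 → ξ₂ = (2·164.5 − 240)/2 = 44.47 kmol.
Outlet amounts (n = n₀ + Σ ν·ξ):
  E: 444.5 − 2(164.5) = 115.6
  F: 0 + 2(164.5) − 2(44.47) = 240
  H: 0 + 1(44.47) = 44.47

ξ₂ = 44.5 kmol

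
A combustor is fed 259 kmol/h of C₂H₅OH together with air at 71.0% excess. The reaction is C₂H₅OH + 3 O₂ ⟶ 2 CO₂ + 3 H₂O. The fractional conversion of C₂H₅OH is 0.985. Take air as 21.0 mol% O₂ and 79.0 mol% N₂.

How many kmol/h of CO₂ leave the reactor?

510 kmol/h

Stoichiometric O₂ = 3 × 259 = 777 kmol/h; O₂ fed = 777 × 1.710 = 1329 kmol/h.
N₂ fed = 1329 × 79/21 = 4998 kmol/h.
Fuel reacted = 0.985 × 259 → ξ = 255.1 kmol/h.
Outlet (n = n₀ + ν ξ):
  C₂H₅OH: 259 − 1(255.1) = 3.885
  O₂: 1329 − 3(255.1) = 563.3
  N₂: 4998 (inert)
  CO₂: 0 + 2(255.1) = 510.2
  H₂O: 0 + 3(255.1) = 765.3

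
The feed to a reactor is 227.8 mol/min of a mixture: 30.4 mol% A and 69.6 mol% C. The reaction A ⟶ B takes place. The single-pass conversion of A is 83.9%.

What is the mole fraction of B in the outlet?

A reacted = 0.839 × 69.25 = 58.1 mol/min; ν_A = −1, so ξ = 58.1/1 = 58.1 mol/min.
Outlet amounts (n = n₀ + ν ξ):
  A: 69.25 − 1(58.1) = 11.15
  B: 0 + 1(58.1) = 58.1
  C: 158.5 (inert)
Total out = 227.8 mol/min; y_B = 58.1 / 227.8 = 0.2551.

0.255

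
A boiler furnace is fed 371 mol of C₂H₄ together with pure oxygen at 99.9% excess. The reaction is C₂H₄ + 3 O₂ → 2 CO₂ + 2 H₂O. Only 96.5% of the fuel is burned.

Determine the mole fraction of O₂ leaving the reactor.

0.443

Stoichiometric O₂ = 3 × 371 = 1113 mol; O₂ fed = 1113 × 1.999 = 2225 mol.
Fuel reacted = 0.965 × 371 → ξ = 358 mol.
Outlet (n = n₀ + ν ξ):
  C₂H₄: 371 − 1(358) = 12.99
  O₂: 2225 − 3(358) = 1151
  CO₂: 0 + 2(358) = 716
  H₂O: 0 + 2(358) = 716
Total out = 2596 mol; y_O₂ = 1151 / 2596 = 0.4433.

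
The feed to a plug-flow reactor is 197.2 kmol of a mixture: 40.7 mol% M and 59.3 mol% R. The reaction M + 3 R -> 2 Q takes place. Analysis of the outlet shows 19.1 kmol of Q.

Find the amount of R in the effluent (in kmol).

For Q: n = n₀ + 2ξ → 19.1 = 0 + 2ξ, giving ξ = 9.55 kmol.
Outlet amounts (n = n₀ + ν ξ):
  M: 80.26 − 1(9.55) = 70.71
  R: 116.9 − 3(9.55) = 88.29
  Q: 0 + 2(9.55) = 19.1

88.3 kmol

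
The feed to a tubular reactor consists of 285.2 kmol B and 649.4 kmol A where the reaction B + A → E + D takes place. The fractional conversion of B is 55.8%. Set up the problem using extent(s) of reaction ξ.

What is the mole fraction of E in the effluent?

0.17

B reacted = 0.558 × 285.2 = 159.1 kmol; ν_B = −1, so ξ = 159.1/1 = 159.1 kmol.
Outlet amounts (n = n₀ + ν ξ):
  B: 285.2 − 1(159.1) = 126.1
  A: 649.4 − 1(159.1) = 490.3
  E: 0 + 1(159.1) = 159.1
  D: 0 + 1(159.1) = 159.1
Total out = 934.6 kmol; y_E = 159.1 / 934.6 = 0.1703.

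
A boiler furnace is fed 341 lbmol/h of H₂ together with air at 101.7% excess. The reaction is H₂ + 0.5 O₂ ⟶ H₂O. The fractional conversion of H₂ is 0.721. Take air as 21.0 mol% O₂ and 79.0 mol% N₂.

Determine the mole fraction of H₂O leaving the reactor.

Stoichiometric O₂ = 0.5 × 341 = 170.5 lbmol/h; O₂ fed = 170.5 × 2.017 = 343.9 lbmol/h.
N₂ fed = 343.9 × 79/21 = 1294 lbmol/h.
Fuel reacted = 0.721 × 341 → ξ = 245.9 lbmol/h.
Outlet (n = n₀ + ν ξ):
  H₂: 341 − 1(245.9) = 95.14
  O₂: 343.9 − 0.5(245.9) = 221
  N₂: 1294 (inert)
  H₂O: 0 + 1(245.9) = 245.9
Total out = 1856 lbmol/h; y_H₂O = 245.9 / 1856 = 0.1325.

0.132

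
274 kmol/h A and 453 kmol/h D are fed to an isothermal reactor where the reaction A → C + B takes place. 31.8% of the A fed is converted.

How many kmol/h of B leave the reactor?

A reacted = 0.318 × 274 = 87.13 kmol/h; ν_A = −1, so ξ = 87.13/1 = 87.13 kmol/h.
Outlet amounts (n = n₀ + ν ξ):
  A: 274 − 1(87.13) = 186.9
  C: 0 + 1(87.13) = 87.13
  B: 0 + 1(87.13) = 87.13
  D: 453 (inert)

87.1 kmol/h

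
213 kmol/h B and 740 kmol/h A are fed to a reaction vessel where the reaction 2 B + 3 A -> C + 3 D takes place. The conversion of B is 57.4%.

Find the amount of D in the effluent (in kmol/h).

183 kmol/h

B reacted = 0.574 × 213 = 122.3 kmol/h; ν_B = −2, so ξ = 122.3/2 = 61.13 kmol/h.
Outlet amounts (n = n₀ + ν ξ):
  B: 213 − 2(61.13) = 90.74
  A: 740 − 3(61.13) = 556.6
  C: 0 + 1(61.13) = 61.13
  D: 0 + 3(61.13) = 183.4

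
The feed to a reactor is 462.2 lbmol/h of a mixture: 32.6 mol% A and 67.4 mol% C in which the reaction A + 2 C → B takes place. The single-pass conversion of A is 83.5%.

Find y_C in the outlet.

0.284

A reacted = 0.835 × 150.7 = 125.8 lbmol/h; ν_A = −1, so ξ = 125.8/1 = 125.8 lbmol/h.
Outlet amounts (n = n₀ + ν ξ):
  A: 150.7 − 1(125.8) = 24.86
  C: 311.5 − 2(125.8) = 59.89
  B: 0 + 1(125.8) = 125.8
Total out = 210.6 lbmol/h; y_C = 59.89 / 210.6 = 0.2844.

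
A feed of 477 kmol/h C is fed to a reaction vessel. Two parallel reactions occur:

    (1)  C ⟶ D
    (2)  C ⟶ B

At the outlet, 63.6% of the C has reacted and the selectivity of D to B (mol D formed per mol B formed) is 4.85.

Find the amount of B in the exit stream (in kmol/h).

51.9 kmol/h

Conversion of C: C consumed = 0.636 × 477 = 303.4 kmol/h = 1ξ₁ + 1ξ₂.
Selectivity: 1ξ₁ / (1ξ₂) = 4.85 → ξ₁ = 4.85 ξ₂.
Substitute: (1·4.85 + 1) ξ₂ = 303.4 → ξ₂ = 51.86 kmol/h, ξ₁ = 251.5 kmol/h.
Outlet amounts (n = n₀ + Σ ν·ξ):
  C: 477 − 1(251.5) − 1(51.86) = 173.6
  D: 0 + 1(251.5) = 251.5
  B: 0 + 1(51.86) = 51.86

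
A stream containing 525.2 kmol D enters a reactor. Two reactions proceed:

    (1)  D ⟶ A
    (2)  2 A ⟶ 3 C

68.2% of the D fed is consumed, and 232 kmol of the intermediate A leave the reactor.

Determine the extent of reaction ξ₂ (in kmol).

Conversion of D: D consumed = 1ξ₁ = 0.682 × 525.2 → ξ₁ = 358.2 kmol.
A balance: n_A = 0 + 1ξ₁ − 2ξ₂ = 232 → ξ₂ = (1·358.2 − 232)/2 = 63.09 kmol.
Outlet amounts (n = n₀ + Σ ν·ξ):
  D: 525.2 − 1(358.2) = 167
  A: 0 + 1(358.2) − 2(63.09) = 232
  C: 0 + 3(63.09) = 189.3

ξ₂ = 63.1 kmol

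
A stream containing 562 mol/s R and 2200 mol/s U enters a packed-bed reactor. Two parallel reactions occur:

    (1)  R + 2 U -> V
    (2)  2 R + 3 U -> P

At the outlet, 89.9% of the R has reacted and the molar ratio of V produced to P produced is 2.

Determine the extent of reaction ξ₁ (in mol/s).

ξ₁ = 253 mol/s

Conversion of R: R consumed = 0.899 × 562 = 505.2 mol/s = 1ξ₁ + 2ξ₂.
Selectivity: 1ξ₁ / (1ξ₂) = 2 → ξ₁ = 2 ξ₂.
Substitute: (1·2 + 2) ξ₂ = 505.2 → ξ₂ = 126.3 mol/s, ξ₁ = 252.6 mol/s.
Outlet amounts (n = n₀ + Σ ν·ξ):
  R: 562 − 1(252.6) − 2(126.3) = 56.76
  U: 2200 − 2(252.6) − 3(126.3) = 1316
  V: 0 + 1(252.6) = 252.6
  P: 0 + 1(126.3) = 126.3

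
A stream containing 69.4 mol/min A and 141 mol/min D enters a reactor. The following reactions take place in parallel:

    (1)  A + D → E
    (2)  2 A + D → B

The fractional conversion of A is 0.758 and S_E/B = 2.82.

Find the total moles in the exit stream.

Conversion of A: A consumed = 0.758 × 69.4 = 52.61 mol/min = 1ξ₁ + 2ξ₂.
Selectivity: 1ξ₁ / (1ξ₂) = 2.82 → ξ₁ = 2.82 ξ₂.
Substitute: (1·2.82 + 2) ξ₂ = 52.61 → ξ₂ = 10.91 mol/min, ξ₁ = 30.78 mol/min.
Outlet amounts (n = n₀ + Σ ν·ξ):
  A: 69.4 − 1(30.78) − 2(10.91) = 16.79
  D: 141 − 1(30.78) − 1(10.91) = 99.31
  E: 0 + 1(30.78) = 30.78
  B: 0 + 1(10.91) = 10.91
Total out = 16.79 + 99.31 + 30.78 + 10.91 = 157.8 mol/min.

158 mol/min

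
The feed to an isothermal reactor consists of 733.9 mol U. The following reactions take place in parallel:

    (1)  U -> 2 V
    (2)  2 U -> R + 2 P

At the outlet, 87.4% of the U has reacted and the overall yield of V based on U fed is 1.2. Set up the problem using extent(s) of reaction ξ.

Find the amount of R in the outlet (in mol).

Yield of V: 2ξ₁ / 733.9 = 1.2 → ξ₁ = 440.3 mol.
Conversion of U: 1ξ₁ + 2ξ₂ = 0.874 × 733.9 = 641.4 → ξ₂ = 100.5 mol.
Outlet amounts (n = n₀ + Σ ν·ξ):
  U: 733.9 − 1(440.3) − 2(100.5) = 92.47
  V: 0 + 2(440.3) = 880.7
  R: 0 + 1(100.5) = 100.5
  P: 0 + 2(100.5) = 201.1

101 mol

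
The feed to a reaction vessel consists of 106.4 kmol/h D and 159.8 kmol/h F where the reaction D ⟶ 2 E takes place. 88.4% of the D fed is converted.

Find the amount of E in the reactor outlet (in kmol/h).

188 kmol/h

D reacted = 0.884 × 106.4 = 94.06 kmol/h; ν_D = −1, so ξ = 94.06/1 = 94.06 kmol/h.
Outlet amounts (n = n₀ + ν ξ):
  D: 106.4 − 1(94.06) = 12.34
  E: 0 + 2(94.06) = 188.1
  F: 159.8 (inert)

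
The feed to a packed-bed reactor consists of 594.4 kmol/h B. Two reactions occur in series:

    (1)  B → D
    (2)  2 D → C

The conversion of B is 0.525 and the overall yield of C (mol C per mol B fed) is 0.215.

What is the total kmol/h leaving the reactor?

Conversion of B: B consumed = 1ξ₁ = 0.525 × 594.4 → ξ₁ = 312.1 kmol/h.
Yield of C: 1ξ₂ / 594.4 = 0.215 → ξ₂ = 127.8 kmol/h.
Outlet amounts (n = n₀ + Σ ν·ξ):
  B: 594.4 − 1(312.1) = 282.3
  D: 0 + 1(312.1) − 2(127.8) = 56.47
  C: 0 + 1(127.8) = 127.8
Total out = 282.3 + 56.47 + 127.8 = 466.6 kmol/h.

467 kmol/h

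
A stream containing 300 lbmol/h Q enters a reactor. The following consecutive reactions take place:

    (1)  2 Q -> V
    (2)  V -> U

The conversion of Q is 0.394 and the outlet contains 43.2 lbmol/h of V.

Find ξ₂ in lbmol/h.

Conversion of Q: Q consumed = 2ξ₁ = 0.394 × 300 → ξ₁ = 59.1 lbmol/h.
V balance: n_V = 0 + 1ξ₁ − 1ξ₂ = 43.2 → ξ₂ = (1·59.1 − 43.2)/1 = 15.9 lbmol/h.
Outlet amounts (n = n₀ + Σ ν·ξ):
  Q: 300 − 2(59.1) = 181.8
  V: 0 + 1(59.1) − 1(15.9) = 43.2
  U: 0 + 1(15.9) = 15.9

ξ₂ = 15.9 lbmol/h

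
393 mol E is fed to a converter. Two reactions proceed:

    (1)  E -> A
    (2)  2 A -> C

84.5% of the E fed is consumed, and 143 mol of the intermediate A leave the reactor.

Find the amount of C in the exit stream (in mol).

Conversion of E: E consumed = 1ξ₁ = 0.845 × 393 → ξ₁ = 332.1 mol.
A balance: n_A = 0 + 1ξ₁ − 2ξ₂ = 143 → ξ₂ = (1·332.1 − 143)/2 = 94.54 mol.
Outlet amounts (n = n₀ + Σ ν·ξ):
  E: 393 − 1(332.1) = 60.92
  A: 0 + 1(332.1) − 2(94.54) = 143
  C: 0 + 1(94.54) = 94.54

94.5 mol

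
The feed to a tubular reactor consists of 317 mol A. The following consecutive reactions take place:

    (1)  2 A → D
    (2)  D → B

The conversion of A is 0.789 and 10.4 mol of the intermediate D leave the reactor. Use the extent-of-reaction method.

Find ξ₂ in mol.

ξ₂ = 115 mol

Conversion of A: A consumed = 2ξ₁ = 0.789 × 317 → ξ₁ = 125.1 mol.
D balance: n_D = 0 + 1ξ₁ − 1ξ₂ = 10.4 → ξ₂ = (1·125.1 − 10.4)/1 = 114.7 mol.
Outlet amounts (n = n₀ + Σ ν·ξ):
  A: 317 − 2(125.1) = 66.89
  D: 0 + 1(125.1) − 1(114.7) = 10.4
  B: 0 + 1(114.7) = 114.7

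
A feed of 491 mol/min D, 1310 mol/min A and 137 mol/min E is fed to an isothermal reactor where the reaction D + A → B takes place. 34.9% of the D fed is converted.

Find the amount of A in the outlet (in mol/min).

1140 mol/min

D reacted = 0.349 × 491 = 171.4 mol/min; ν_D = −1, so ξ = 171.4/1 = 171.4 mol/min.
Outlet amounts (n = n₀ + ν ξ):
  D: 491 − 1(171.4) = 319.6
  A: 1310 − 1(171.4) = 1139
  B: 0 + 1(171.4) = 171.4
  E: 137 (inert)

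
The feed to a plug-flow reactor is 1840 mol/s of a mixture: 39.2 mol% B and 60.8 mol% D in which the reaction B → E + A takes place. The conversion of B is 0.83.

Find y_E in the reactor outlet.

0.245

B reacted = 0.83 × 721.3 = 598.7 mol/s; ν_B = −1, so ξ = 598.7/1 = 598.7 mol/s.
Outlet amounts (n = n₀ + ν ξ):
  B: 721.3 − 1(598.7) = 122.6
  E: 0 + 1(598.7) = 598.7
  A: 0 + 1(598.7) = 598.7
  D: 1119 (inert)
Total out = 2439 mol/s; y_E = 598.7 / 2439 = 0.2455.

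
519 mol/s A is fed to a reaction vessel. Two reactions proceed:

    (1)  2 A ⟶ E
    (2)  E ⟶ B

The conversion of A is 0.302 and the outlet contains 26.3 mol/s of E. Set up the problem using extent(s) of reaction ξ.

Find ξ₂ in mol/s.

Conversion of A: A consumed = 2ξ₁ = 0.302 × 519 → ξ₁ = 78.37 mol/s.
E balance: n_E = 0 + 1ξ₁ − 1ξ₂ = 26.3 → ξ₂ = (1·78.37 − 26.3)/1 = 52.07 mol/s.
Outlet amounts (n = n₀ + Σ ν·ξ):
  A: 519 − 2(78.37) = 362.3
  E: 0 + 1(78.37) − 1(52.07) = 26.3
  B: 0 + 1(52.07) = 52.07

ξ₂ = 52.1 mol/s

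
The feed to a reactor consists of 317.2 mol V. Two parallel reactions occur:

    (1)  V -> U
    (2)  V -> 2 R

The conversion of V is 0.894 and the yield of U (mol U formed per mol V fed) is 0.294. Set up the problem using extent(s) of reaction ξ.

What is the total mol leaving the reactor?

508 mol

Yield of U: 1ξ₁ / 317.2 = 0.294 → ξ₁ = 93.26 mol.
Conversion of V: 1ξ₁ + 1ξ₂ = 0.894 × 317.2 = 283.6 → ξ₂ = 190.3 mol.
Outlet amounts (n = n₀ + Σ ν·ξ):
  V: 317.2 − 1(93.26) − 1(190.3) = 33.62
  U: 0 + 1(93.26) = 93.26
  R: 0 + 2(190.3) = 380.6
Total out = 33.62 + 93.26 + 380.6 = 507.5 mol.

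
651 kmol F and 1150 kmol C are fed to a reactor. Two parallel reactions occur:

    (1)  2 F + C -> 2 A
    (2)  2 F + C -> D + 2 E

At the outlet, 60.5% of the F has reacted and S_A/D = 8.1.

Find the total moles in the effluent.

Conversion of F: F consumed = 0.605 × 651 = 393.9 kmol = 2ξ₁ + 2ξ₂.
Selectivity: 2ξ₁ / (1ξ₂) = 8.1 → ξ₁ = 4.05 ξ₂.
Substitute: (2·4.05 + 2) ξ₂ = 393.9 → ξ₂ = 39 kmol, ξ₁ = 157.9 kmol.
Outlet amounts (n = n₀ + Σ ν·ξ):
  F: 651 − 2(157.9) − 2(39) = 257.1
  C: 1150 − 1(157.9) − 1(39) = 953.1
  A: 0 + 2(157.9) = 315.9
  D: 0 + 1(39) = 39
  E: 0 + 2(39) = 77.99
Total out = 257.1 + 953.1 + 315.9 + 39 + 77.99 = 1643 kmol.

1640 kmol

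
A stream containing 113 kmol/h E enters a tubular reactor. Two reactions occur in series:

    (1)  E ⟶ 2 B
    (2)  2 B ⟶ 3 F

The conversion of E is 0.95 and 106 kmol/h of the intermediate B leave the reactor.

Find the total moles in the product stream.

275 kmol/h

Conversion of E: E consumed = 1ξ₁ = 0.95 × 113 → ξ₁ = 107.3 kmol/h.
B balance: n_B = 0 + 2ξ₁ − 2ξ₂ = 106 → ξ₂ = (2·107.3 − 106)/2 = 54.35 kmol/h.
Outlet amounts (n = n₀ + Σ ν·ξ):
  E: 113 − 1(107.3) = 5.65
  B: 0 + 2(107.3) − 2(54.35) = 106
  F: 0 + 3(54.35) = 163
Total out = 5.65 + 106 + 163 = 274.7 kmol/h.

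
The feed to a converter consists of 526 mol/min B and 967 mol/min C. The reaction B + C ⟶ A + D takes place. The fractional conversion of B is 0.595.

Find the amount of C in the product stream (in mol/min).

B reacted = 0.595 × 526 = 313 mol/min; ν_B = −1, so ξ = 313/1 = 313 mol/min.
Outlet amounts (n = n₀ + ν ξ):
  B: 526 − 1(313) = 213
  C: 967 − 1(313) = 654
  A: 0 + 1(313) = 313
  D: 0 + 1(313) = 313

654 mol/min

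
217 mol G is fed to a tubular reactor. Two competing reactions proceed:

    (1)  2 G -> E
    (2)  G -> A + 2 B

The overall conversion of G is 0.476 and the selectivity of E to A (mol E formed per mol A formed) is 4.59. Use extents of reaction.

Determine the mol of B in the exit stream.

20.3 mol

Conversion of G: G consumed = 0.476 × 217 = 103.3 mol = 2ξ₁ + 1ξ₂.
Selectivity: 1ξ₁ / (1ξ₂) = 4.59 → ξ₁ = 4.59 ξ₂.
Substitute: (2·4.59 + 1) ξ₂ = 103.3 → ξ₂ = 10.15 mol, ξ₁ = 46.57 mol.
Outlet amounts (n = n₀ + Σ ν·ξ):
  G: 217 − 2(46.57) − 1(10.15) = 113.7
  E: 0 + 1(46.57) = 46.57
  A: 0 + 1(10.15) = 10.15
  B: 0 + 2(10.15) = 20.29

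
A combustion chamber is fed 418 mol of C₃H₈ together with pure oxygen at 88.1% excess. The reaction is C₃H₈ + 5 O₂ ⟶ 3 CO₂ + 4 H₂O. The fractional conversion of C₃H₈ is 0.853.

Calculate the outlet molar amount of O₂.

Stoichiometric O₂ = 5 × 418 = 2090 mol; O₂ fed = 2090 × 1.881 = 3931 mol.
Fuel reacted = 0.853 × 418 → ξ = 356.6 mol.
Outlet (n = n₀ + ν ξ):
  C₃H₈: 418 − 1(356.6) = 61.45
  O₂: 3931 − 5(356.6) = 2149
  CO₂: 0 + 3(356.6) = 1070
  H₂O: 0 + 4(356.6) = 1426

2150 mol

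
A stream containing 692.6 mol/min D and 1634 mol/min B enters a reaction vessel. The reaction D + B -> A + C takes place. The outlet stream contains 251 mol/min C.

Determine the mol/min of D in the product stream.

For C: n = n₀ + 1ξ → 251 = 0 + 1ξ, giving ξ = 251 mol/min.
Outlet amounts (n = n₀ + ν ξ):
  D: 692.6 − 1(251) = 441.6
  B: 1634 − 1(251) = 1383
  A: 0 + 1(251) = 251
  C: 0 + 1(251) = 251

442 mol/min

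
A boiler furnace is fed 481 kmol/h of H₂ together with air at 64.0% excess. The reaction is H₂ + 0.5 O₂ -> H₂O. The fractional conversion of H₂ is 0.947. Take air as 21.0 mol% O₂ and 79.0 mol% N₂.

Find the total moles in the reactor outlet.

2130 kmol/h

Stoichiometric O₂ = 0.5 × 481 = 240.5 kmol/h; O₂ fed = 240.5 × 1.640 = 394.4 kmol/h.
N₂ fed = 394.4 × 79/21 = 1484 kmol/h.
Fuel reacted = 0.947 × 481 → ξ = 455.5 kmol/h.
Outlet (n = n₀ + ν ξ):
  H₂: 481 − 1(455.5) = 25.49
  O₂: 394.4 − 0.5(455.5) = 166.7
  N₂: 1484 (inert)
  H₂O: 0 + 1(455.5) = 455.5
Total out = 25.49 + 166.7 + 1484 + 455.5 = 2131 kmol/h.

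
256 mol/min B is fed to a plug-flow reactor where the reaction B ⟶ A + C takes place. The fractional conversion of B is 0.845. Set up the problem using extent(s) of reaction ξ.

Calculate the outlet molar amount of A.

216 mol/min

B reacted = 0.845 × 256 = 216.3 mol/min; ν_B = −1, so ξ = 216.3/1 = 216.3 mol/min.
Outlet amounts (n = n₀ + ν ξ):
  B: 256 − 1(216.3) = 39.68
  A: 0 + 1(216.3) = 216.3
  C: 0 + 1(216.3) = 216.3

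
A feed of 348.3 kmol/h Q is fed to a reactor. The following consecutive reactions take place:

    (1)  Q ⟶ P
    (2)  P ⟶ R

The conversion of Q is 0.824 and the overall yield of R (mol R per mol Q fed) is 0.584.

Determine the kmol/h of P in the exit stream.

83.6 kmol/h

Conversion of Q: Q consumed = 1ξ₁ = 0.824 × 348.3 → ξ₁ = 287 kmol/h.
Yield of R: 1ξ₂ / 348.3 = 0.584 → ξ₂ = 203.4 kmol/h.
Outlet amounts (n = n₀ + Σ ν·ξ):
  Q: 348.3 − 1(287) = 61.3
  P: 0 + 1(287) − 1(203.4) = 83.59
  R: 0 + 1(203.4) = 203.4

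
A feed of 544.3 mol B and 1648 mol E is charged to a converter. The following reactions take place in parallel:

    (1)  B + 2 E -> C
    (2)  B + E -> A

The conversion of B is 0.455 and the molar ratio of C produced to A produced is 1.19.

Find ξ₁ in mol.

Conversion of B: B consumed = 0.455 × 544.3 = 247.7 mol = 1ξ₁ + 1ξ₂.
Selectivity: 1ξ₁ / (1ξ₂) = 1.19 → ξ₁ = 1.19 ξ₂.
Substitute: (1·1.19 + 1) ξ₂ = 247.7 → ξ₂ = 113.1 mol, ξ₁ = 134.6 mol.
Outlet amounts (n = n₀ + Σ ν·ξ):
  B: 544.3 − 1(134.6) − 1(113.1) = 296.6
  E: 1648 − 2(134.6) − 1(113.1) = 1266
  C: 0 + 1(134.6) = 134.6
  A: 0 + 1(113.1) = 113.1

ξ₁ = 135 mol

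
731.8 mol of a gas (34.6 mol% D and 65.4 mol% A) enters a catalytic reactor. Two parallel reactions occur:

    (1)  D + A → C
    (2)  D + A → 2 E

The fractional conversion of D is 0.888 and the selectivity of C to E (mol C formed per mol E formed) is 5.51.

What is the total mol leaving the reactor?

526 mol

Conversion of D: D consumed = 0.888 × 253.2 = 224.8 mol = 1ξ₁ + 1ξ₂.
Selectivity: 1ξ₁ / (2ξ₂) = 5.51 → ξ₁ = 11.02 ξ₂.
Substitute: (1·11.02 + 1) ξ₂ = 224.8 → ξ₂ = 18.71 mol, ξ₁ = 206.1 mol.
Outlet amounts (n = n₀ + Σ ν·ξ):
  D: 253.2 − 1(206.1) − 1(18.71) = 28.36
  A: 478.6 − 1(206.1) − 1(18.71) = 253.8
  C: 0 + 1(206.1) = 206.1
  E: 0 + 2(18.71) = 37.41
Total out = 28.36 + 253.8 + 206.1 + 37.41 = 525.7 mol.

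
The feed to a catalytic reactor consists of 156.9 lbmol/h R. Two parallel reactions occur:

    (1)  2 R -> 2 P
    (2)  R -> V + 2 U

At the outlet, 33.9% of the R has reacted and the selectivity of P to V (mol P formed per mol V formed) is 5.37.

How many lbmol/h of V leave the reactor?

Conversion of R: R consumed = 0.339 × 156.9 = 53.19 lbmol/h = 2ξ₁ + 1ξ₂.
Selectivity: 2ξ₁ / (1ξ₂) = 5.37 → ξ₁ = 2.685 ξ₂.
Substitute: (2·2.685 + 1) ξ₂ = 53.19 → ξ₂ = 8.35 lbmol/h, ξ₁ = 22.42 lbmol/h.
Outlet amounts (n = n₀ + Σ ν·ξ):
  R: 156.9 − 2(22.42) − 1(8.35) = 103.7
  P: 0 + 2(22.42) = 44.84
  V: 0 + 1(8.35) = 8.35
  U: 0 + 2(8.35) = 16.7

8.35 lbmol/h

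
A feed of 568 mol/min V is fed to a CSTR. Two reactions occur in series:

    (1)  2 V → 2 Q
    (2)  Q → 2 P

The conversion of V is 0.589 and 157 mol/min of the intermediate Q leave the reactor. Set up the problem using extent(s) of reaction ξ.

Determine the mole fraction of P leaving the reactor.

0.476

Conversion of V: V consumed = 2ξ₁ = 0.589 × 568 → ξ₁ = 167.3 mol/min.
Q balance: n_Q = 0 + 2ξ₁ − 1ξ₂ = 157 → ξ₂ = (2·167.3 − 157)/1 = 177.6 mol/min.
Outlet amounts (n = n₀ + Σ ν·ξ):
  V: 568 − 2(167.3) = 233.4
  Q: 0 + 2(167.3) − 1(177.6) = 157
  P: 0 + 2(177.6) = 355.1
Total out = 745.6 mol/min; y_P = 355.1 / 745.6 = 0.4763.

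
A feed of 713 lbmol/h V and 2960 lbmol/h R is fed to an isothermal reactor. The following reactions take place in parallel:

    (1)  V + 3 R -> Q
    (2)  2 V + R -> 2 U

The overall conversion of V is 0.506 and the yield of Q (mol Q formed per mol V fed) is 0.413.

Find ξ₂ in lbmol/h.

ξ₂ = 33.2 lbmol/h

Yield of Q: 1ξ₁ / 713 = 0.413 → ξ₁ = 294.5 lbmol/h.
Conversion of V: 1ξ₁ + 2ξ₂ = 0.506 × 713 = 360.8 → ξ₂ = 33.15 lbmol/h.
Outlet amounts (n = n₀ + Σ ν·ξ):
  V: 713 − 1(294.5) − 2(33.15) = 352.2
  R: 2960 − 3(294.5) − 1(33.15) = 2043
  Q: 0 + 1(294.5) = 294.5
  U: 0 + 2(33.15) = 66.31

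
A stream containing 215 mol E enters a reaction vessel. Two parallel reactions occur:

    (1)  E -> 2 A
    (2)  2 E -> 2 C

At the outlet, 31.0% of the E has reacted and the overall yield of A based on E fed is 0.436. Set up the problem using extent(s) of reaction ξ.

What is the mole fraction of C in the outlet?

Yield of A: 2ξ₁ / 215 = 0.436 → ξ₁ = 46.87 mol.
Conversion of E: 1ξ₁ + 2ξ₂ = 0.31 × 215 = 66.65 → ξ₂ = 9.89 mol.
Outlet amounts (n = n₀ + Σ ν·ξ):
  E: 215 − 1(46.87) − 2(9.89) = 148.3
  A: 0 + 2(46.87) = 93.74
  C: 0 + 2(9.89) = 19.78
Total out = 261.9 mol; y_C = 19.78 / 261.9 = 0.07553.

0.0755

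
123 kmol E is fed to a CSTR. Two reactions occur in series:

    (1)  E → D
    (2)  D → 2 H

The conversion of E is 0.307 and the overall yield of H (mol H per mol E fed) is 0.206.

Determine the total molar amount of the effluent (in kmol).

136 kmol

Conversion of E: E consumed = 1ξ₁ = 0.307 × 123 → ξ₁ = 37.76 kmol.
Yield of H: 2ξ₂ / 123 = 0.206 → ξ₂ = 12.67 kmol.
Outlet amounts (n = n₀ + Σ ν·ξ):
  E: 123 − 1(37.76) = 85.24
  D: 0 + 1(37.76) − 1(12.67) = 25.09
  H: 0 + 2(12.67) = 25.34
Total out = 85.24 + 25.09 + 25.34 = 135.7 kmol.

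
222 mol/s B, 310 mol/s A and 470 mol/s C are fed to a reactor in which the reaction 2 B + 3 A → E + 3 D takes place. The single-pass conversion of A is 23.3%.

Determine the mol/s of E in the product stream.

A reacted = 0.233 × 310 = 72.23 mol/s; ν_A = −3, so ξ = 72.23/3 = 24.08 mol/s.
Outlet amounts (n = n₀ + ν ξ):
  B: 222 − 2(24.08) = 173.8
  A: 310 − 3(24.08) = 237.8
  E: 0 + 1(24.08) = 24.08
  D: 0 + 3(24.08) = 72.23
  C: 470 (inert)

24.1 mol/s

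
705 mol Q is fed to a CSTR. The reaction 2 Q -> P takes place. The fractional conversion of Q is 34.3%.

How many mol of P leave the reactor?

121 mol

Q reacted = 0.343 × 705 = 241.8 mol; ν_Q = −2, so ξ = 241.8/2 = 120.9 mol.
Outlet amounts (n = n₀ + ν ξ):
  Q: 705 − 2(120.9) = 463.2
  P: 0 + 1(120.9) = 120.9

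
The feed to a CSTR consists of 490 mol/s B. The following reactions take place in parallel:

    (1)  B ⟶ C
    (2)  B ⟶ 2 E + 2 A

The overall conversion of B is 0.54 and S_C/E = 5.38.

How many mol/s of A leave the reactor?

Conversion of B: B consumed = 0.54 × 490 = 264.6 mol/s = 1ξ₁ + 1ξ₂.
Selectivity: 1ξ₁ / (2ξ₂) = 5.38 → ξ₁ = 10.76 ξ₂.
Substitute: (1·10.76 + 1) ξ₂ = 264.6 → ξ₂ = 22.5 mol/s, ξ₁ = 242.1 mol/s.
Outlet amounts (n = n₀ + Σ ν·ξ):
  B: 490 − 1(242.1) − 1(22.5) = 225.4
  C: 0 + 1(242.1) = 242.1
  E: 0 + 2(22.5) = 45
  A: 0 + 2(22.5) = 45

45 mol/s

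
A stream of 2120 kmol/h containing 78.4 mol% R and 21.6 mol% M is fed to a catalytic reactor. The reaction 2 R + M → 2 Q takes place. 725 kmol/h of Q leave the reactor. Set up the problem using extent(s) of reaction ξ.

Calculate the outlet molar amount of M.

95.4 kmol/h

For Q: n = n₀ + 2ξ → 725 = 0 + 2ξ, giving ξ = 362.5 kmol/h.
Outlet amounts (n = n₀ + ν ξ):
  R: 1662 − 2(362.5) = 937.1
  M: 457.9 − 1(362.5) = 95.42
  Q: 0 + 2(362.5) = 725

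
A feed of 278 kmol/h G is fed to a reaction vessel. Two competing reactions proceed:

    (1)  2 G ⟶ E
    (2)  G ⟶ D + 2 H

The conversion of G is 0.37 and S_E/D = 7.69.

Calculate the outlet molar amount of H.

Conversion of G: G consumed = 0.37 × 278 = 102.9 kmol/h = 2ξ₁ + 1ξ₂.
Selectivity: 1ξ₁ / (1ξ₂) = 7.69 → ξ₁ = 7.69 ξ₂.
Substitute: (2·7.69 + 1) ξ₂ = 102.9 → ξ₂ = 6.28 kmol/h, ξ₁ = 48.29 kmol/h.
Outlet amounts (n = n₀ + Σ ν·ξ):
  G: 278 − 2(48.29) − 1(6.28) = 175.1
  E: 0 + 1(48.29) = 48.29
  D: 0 + 1(6.28) = 6.28
  H: 0 + 2(6.28) = 12.56

12.6 kmol/h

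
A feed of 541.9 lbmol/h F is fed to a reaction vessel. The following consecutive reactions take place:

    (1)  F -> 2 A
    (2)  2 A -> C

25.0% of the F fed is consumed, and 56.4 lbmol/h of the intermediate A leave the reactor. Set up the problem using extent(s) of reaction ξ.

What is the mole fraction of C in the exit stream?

Conversion of F: F consumed = 1ξ₁ = 0.25 × 541.9 → ξ₁ = 135.5 lbmol/h.
A balance: n_A = 0 + 2ξ₁ − 2ξ₂ = 56.4 → ξ₂ = (2·135.5 − 56.4)/2 = 107.3 lbmol/h.
Outlet amounts (n = n₀ + Σ ν·ξ):
  F: 541.9 − 1(135.5) = 406.4
  A: 0 + 2(135.5) − 2(107.3) = 56.4
  C: 0 + 1(107.3) = 107.3
Total out = 570.1 lbmol/h; y_C = 107.3 / 570.1 = 0.1882.

0.188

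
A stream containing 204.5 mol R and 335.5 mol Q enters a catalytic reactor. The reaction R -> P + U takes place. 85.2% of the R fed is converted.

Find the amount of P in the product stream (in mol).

R reacted = 0.852 × 204.5 = 174.2 mol; ν_R = −1, so ξ = 174.2/1 = 174.2 mol.
Outlet amounts (n = n₀ + ν ξ):
  R: 204.5 − 1(174.2) = 30.27
  P: 0 + 1(174.2) = 174.2
  U: 0 + 1(174.2) = 174.2
  Q: 335.5 (inert)

174 mol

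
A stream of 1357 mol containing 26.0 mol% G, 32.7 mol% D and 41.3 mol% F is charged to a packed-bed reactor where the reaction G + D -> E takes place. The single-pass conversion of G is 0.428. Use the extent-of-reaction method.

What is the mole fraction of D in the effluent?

G reacted = 0.428 × 352.8 = 151 mol; ν_G = −1, so ξ = 151/1 = 151 mol.
Outlet amounts (n = n₀ + ν ξ):
  G: 352.8 − 1(151) = 201.8
  D: 443.7 − 1(151) = 292.7
  E: 0 + 1(151) = 151
  F: 560.4 (inert)
Total out = 1206 mol; y_D = 292.7 / 1206 = 0.2427.

0.243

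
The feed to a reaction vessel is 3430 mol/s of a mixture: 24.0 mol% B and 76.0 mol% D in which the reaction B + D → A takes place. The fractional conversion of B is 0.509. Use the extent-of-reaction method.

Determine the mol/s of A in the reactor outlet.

419 mol/s

B reacted = 0.509 × 823.2 = 419 mol/s; ν_B = −1, so ξ = 419/1 = 419 mol/s.
Outlet amounts (n = n₀ + ν ξ):
  B: 823.2 − 1(419) = 404.2
  D: 2607 − 1(419) = 2188
  A: 0 + 1(419) = 419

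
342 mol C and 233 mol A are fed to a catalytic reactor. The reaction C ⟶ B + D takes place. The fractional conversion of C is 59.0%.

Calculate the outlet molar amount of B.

C reacted = 0.59 × 342 = 201.8 mol; ν_C = −1, so ξ = 201.8/1 = 201.8 mol.
Outlet amounts (n = n₀ + ν ξ):
  C: 342 − 1(201.8) = 140.2
  B: 0 + 1(201.8) = 201.8
  D: 0 + 1(201.8) = 201.8
  A: 233 (inert)

202 mol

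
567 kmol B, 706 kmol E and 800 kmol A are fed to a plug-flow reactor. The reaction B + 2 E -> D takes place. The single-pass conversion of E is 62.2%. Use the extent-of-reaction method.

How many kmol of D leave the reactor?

220 kmol

E reacted = 0.622 × 706 = 439.1 kmol; ν_E = −2, so ξ = 439.1/2 = 219.6 kmol.
Outlet amounts (n = n₀ + ν ξ):
  B: 567 − 1(219.6) = 347.4
  E: 706 − 2(219.6) = 266.9
  D: 0 + 1(219.6) = 219.6
  A: 800 (inert)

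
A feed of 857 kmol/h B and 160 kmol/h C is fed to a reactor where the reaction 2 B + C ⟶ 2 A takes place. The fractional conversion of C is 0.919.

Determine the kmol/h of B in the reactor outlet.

563 kmol/h

C reacted = 0.919 × 160 = 147 kmol/h; ν_C = −1, so ξ = 147/1 = 147 kmol/h.
Outlet amounts (n = n₀ + ν ξ):
  B: 857 − 2(147) = 562.9
  C: 160 − 1(147) = 12.96
  A: 0 + 2(147) = 294.1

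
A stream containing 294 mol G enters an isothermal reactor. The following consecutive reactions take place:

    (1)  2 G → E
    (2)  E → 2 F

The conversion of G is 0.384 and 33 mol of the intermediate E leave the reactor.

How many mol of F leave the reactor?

46.9 mol

Conversion of G: G consumed = 2ξ₁ = 0.384 × 294 → ξ₁ = 56.45 mol.
E balance: n_E = 0 + 1ξ₁ − 1ξ₂ = 33 → ξ₂ = (1·56.45 − 33)/1 = 23.45 mol.
Outlet amounts (n = n₀ + Σ ν·ξ):
  G: 294 − 2(56.45) = 181.1
  E: 0 + 1(56.45) − 1(23.45) = 33
  F: 0 + 2(23.45) = 46.9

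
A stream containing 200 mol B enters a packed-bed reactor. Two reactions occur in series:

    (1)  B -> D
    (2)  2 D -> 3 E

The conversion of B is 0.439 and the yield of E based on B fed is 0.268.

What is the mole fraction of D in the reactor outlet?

Conversion of B: B consumed = 1ξ₁ = 0.439 × 200 → ξ₁ = 87.8 mol.
Yield of E: 3ξ₂ / 200 = 0.268 → ξ₂ = 17.87 mol.
Outlet amounts (n = n₀ + Σ ν·ξ):
  B: 200 − 1(87.8) = 112.2
  D: 0 + 1(87.8) − 2(17.87) = 52.07
  E: 0 + 3(17.87) = 53.6
Total out = 217.9 mol; y_D = 52.07 / 217.9 = 0.239.

0.239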